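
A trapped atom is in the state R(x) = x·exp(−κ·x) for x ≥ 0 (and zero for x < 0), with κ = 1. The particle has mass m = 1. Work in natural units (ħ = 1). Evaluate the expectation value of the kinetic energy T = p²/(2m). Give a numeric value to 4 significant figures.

T = −(ħ²/2m) d²/dx², so ⟨T⟩ = −(ħ²/2m) ∫ R*·R'' dx / ∫|R|² dx; with m = 1.
Differentiate x·exp(−κ·x) with the product rule; every integrand then reduces to terms xʲ·e^(−2κx) on [0, ∞), with ∫₀^∞ xʲ·e^(−2κx) dx = j!/(2κ)^(j+1).
State is unnormalized: ∫|R|² dx = 0.25000, and ∫R*·(−ħ²/2m · R'') dx = 0.12500, so ⟨T⟩ = 0.12500 / 0.25000.
⟨T⟩ = 0.50000.

0.5000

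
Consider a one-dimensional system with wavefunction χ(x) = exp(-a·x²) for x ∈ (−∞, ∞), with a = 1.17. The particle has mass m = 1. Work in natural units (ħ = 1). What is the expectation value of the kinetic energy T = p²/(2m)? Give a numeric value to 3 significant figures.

T = −(ħ²/2m) d²/dx², so ⟨T⟩ = −(ħ²/2m) ∫ χ*·χ'' dx / ∫|χ|² dx; with m = 1.
Gaussian moments: ∫x^(2j)·e^(−2ax²) dx = (2j−1)!!/(4a)^j · √(π/(2a)), odd powers integrate to 0; here √(π/(2a)) = 1.1587. Derivatives: d/dx e^(−ax²) = −2ax·e^(−ax²), d²/dx² e^(−ax²) = (4a²x² − 2a)·e^(−ax²).
State is unnormalized: ∫|χ|² dx = 1.1587, and ∫χ*·(−ħ²/2m · χ'') dx = 0.67783, so ⟨T⟩ = 0.67783 / 1.1587.
⟨T⟩ = 0.58500.

0.585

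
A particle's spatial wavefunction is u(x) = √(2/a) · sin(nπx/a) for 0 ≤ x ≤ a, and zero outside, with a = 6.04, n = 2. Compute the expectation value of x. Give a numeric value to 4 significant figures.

3.020

⟨x⟩ = ∫ x·|u|² dx (integrals over the domain).
With sin²θ = (1 − cos2θ)/2 on 0 ≤ x ≤ a: ∫sin²(nπx/a) dx = a/2, ∫x·sin²(nπx/a) dx = a²/4, ∫x²·sin²(nπx/a) dx = a³·(1/6 − 1/(4n²π²)); higher powers xᵏ the same way, integrating xᵏ·cos(2nπx/a) by parts.
⟨x⟩ = 3.0200.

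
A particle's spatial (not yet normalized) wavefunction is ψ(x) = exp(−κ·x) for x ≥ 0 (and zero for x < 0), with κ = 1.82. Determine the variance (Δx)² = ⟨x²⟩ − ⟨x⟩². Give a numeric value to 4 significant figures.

0.07547

Compute ⟨x⟩ and ⟨x²⟩ separately, then (Δx)² = ⟨x²⟩ − ⟨x⟩².
Every integrand reduces to terms xʲ·e^(−2κx) on [0, ∞); use ∫₀^∞ xʲ·e^(−2κx) dx = j!/(2κ)^(j+1).
Normalization: ∫|ψ|² dx = 0.27473.
⟨x⟩ = 0.27473 and ⟨x²⟩ = 0.15095.
(Δx)² = 0.15095 − (0.27473)² = 0.075474.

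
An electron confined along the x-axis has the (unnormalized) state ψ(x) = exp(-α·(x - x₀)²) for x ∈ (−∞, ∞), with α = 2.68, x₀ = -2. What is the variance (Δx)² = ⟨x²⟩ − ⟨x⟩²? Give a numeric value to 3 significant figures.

0.0933

Compute ⟨x⟩ and ⟨x²⟩ separately, then (Δx)² = ⟨x²⟩ − ⟨x⟩².
Gaussian moments (u = x − x₀): ∫u^(2j)·e^(−2αu²) du = (2j−1)!!/(4α)^j · √(π/(2α)), odd powers integrate to 0; here √(π/(2α)) = 0.76558.
Normalization: ∫|ψ|² dx = 0.76558.
⟨x⟩ = -2.0000 and ⟨x²⟩ = 4.0933.
(Δx)² = 4.0933 − (-2.0000)² = 0.093284.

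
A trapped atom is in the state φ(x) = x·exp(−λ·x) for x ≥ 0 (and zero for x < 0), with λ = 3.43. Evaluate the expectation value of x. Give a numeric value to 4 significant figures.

0.4373

⟨x⟩ = ∫ x·|φ|² dx / ∫|φ|² dx (integrals over the domain).
Every integrand reduces to terms xʲ·e^(−2λx) on [0, ∞); use ∫₀^∞ xʲ·e^(−2λx) dx = j!/(2λ)^(j+1).
State is unnormalized: ∫|φ|² dx = 0.0061952, and ∫φ*·x·φ dx = 0.0027093, so ⟨x⟩ = 0.0027093 / 0.0061952.
⟨x⟩ = 0.43732.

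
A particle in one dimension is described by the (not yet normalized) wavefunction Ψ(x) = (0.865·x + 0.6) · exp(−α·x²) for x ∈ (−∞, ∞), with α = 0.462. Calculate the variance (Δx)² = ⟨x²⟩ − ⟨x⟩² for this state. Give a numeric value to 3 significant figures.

Compute ⟨x⟩ and ⟨x²⟩ separately, then (Δx)² = ⟨x²⟩ − ⟨x⟩².
Expand each integrand as polynomial × e^(−2αx²) and use ∫x^(2j)·e^(−2αx²) dx = (2j−1)!!/(4α)^j · √(π/(2α)), odd powers → 0; here √(π/(2α)) = 1.8439.
Normalization: ∫|Ψ|² dx = 1.4104.
⟨x⟩ = 0.73434 and ⟨x²⟩ = 1.1140.
(Δx)² = 1.1140 − (0.73434)² = 0.57474.

0.575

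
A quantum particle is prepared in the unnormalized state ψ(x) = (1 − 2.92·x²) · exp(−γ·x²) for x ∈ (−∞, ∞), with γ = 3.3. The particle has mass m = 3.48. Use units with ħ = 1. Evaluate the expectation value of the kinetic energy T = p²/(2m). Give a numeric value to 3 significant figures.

1.20

T = −(ħ²/2m) d²/dx², so ⟨T⟩ = −(ħ²/2m) ∫ ψ*·ψ'' dx / ∫|ψ|² dx; with m = 3.48.
Expand each integrand as polynomial × e^(−2γx²) and use ∫x^(2j)·e^(−2γx²) dx = (2j−1)!!/(4γ)^j · √(π/(2γ)), odd powers → 0; here √(π/(2γ)) = 0.68993. Differentiate with the product rule, d/dx e^(−γx²) = −2γx·e^(−γx²).
State is unnormalized: ∫|ψ|² dx = 0.48597, and ∫ψ*·(−ħ²/2m · ψ'') dx = 0.58390, so ⟨T⟩ = 0.58390 / 0.48597.
⟨T⟩ = 1.2015.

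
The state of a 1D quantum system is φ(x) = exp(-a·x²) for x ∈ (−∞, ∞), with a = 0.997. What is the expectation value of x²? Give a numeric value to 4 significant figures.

⟨x²⟩ = ∫ x²·|φ|² dx / ∫|φ|² dx (integrals over the domain).
Gaussian moments: ∫x^(2j)·e^(−2ax²) dx = (2j−1)!!/(4a)^j · √(π/(2a)), odd powers integrate to 0; here √(π/(2a)) = 1.2552.
State is unnormalized: ∫|φ|² dx = 1.2552, and ∫φ*·x²·φ dx = 0.31474, so ⟨x²⟩ = 0.31474 / 1.2552.
⟨x²⟩ = 0.25075.

0.2508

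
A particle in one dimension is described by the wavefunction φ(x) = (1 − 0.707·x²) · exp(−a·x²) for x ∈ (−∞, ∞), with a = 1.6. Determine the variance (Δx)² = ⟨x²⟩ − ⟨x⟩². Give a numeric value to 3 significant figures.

0.0997

Compute ⟨x⟩ and ⟨x²⟩ separately, then (Δx)² = ⟨x²⟩ − ⟨x⟩².
Expand each integrand as polynomial × e^(−2ax²) and use ∫x^(2j)·e^(−2ax²) dx = (2j−1)!!/(4a)^j · √(π/(2a)), odd powers → 0; here √(π/(2a)) = 0.99083.
Normalization: ∫|φ|² dx = 0.80819.
⟨x⟩ = 0.0000 and ⟨x²⟩ = 0.099657.
(Δx)² = 0.099657 − (0.0000)² = 0.099657.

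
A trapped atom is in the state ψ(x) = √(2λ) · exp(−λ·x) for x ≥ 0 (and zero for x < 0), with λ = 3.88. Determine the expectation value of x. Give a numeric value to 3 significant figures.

⟨x⟩ = ∫ x·|ψ|² dx (integrals over the domain).
Every integrand reduces to terms xʲ·e^(−2λx) on [0, ∞); use ∫₀^∞ xʲ·e^(−2λx) dx = j!/(2λ)^(j+1).
⟨x⟩ = 0.12887.

0.129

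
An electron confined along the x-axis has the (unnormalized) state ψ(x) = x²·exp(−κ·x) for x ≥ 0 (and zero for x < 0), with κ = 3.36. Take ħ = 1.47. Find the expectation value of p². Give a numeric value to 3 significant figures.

p² ψ = −ħ² d²ψ/dx²; ⟨p²⟩ = −ħ² ∫ ψ*·ψ'' dx / ∫|ψ|² dx.
Differentiate x²·exp(−κ·x) with the product rule; every integrand then reduces to terms xʲ·e^(−2κx) on [0, ∞), with ∫₀^∞ xʲ·e^(−2κx) dx = j!/(2κ)^(j+1).
State is unnormalized: ∫|ψ|² dx = 0.0017513, and ∫ψ*·(−ħ² ψ'') dx = 0.014242, so ⟨p²⟩ = 0.014242 / 0.0017513.
⟨p²⟩ = 8.1319.

8.13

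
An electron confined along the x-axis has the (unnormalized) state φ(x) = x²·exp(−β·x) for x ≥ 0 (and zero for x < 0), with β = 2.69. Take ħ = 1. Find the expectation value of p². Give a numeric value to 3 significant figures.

p² φ = −ħ² d²φ/dx²; ⟨p²⟩ = −ħ² ∫ φ*·φ'' dx / ∫|φ|² dx.
Differentiate x²·exp(−β·x) with the product rule; every integrand then reduces to terms xʲ·e^(−2βx) on [0, ∞), with ∫₀^∞ xʲ·e^(−2βx) dx = j!/(2β)^(j+1).
State is unnormalized: ∫|φ|² dx = 0.0053248, and ∫φ*·(−ħ² φ'') dx = 0.012843, so ⟨p²⟩ = 0.012843 / 0.0053248.
⟨p²⟩ = 2.4120.

2.41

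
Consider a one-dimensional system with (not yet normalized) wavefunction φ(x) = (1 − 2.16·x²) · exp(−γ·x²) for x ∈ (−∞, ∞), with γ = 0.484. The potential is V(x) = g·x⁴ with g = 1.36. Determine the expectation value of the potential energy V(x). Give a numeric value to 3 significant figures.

⟨V⟩ = ∫ V(x)·|φ|² dx / ∫|φ|² dx.
Expand each integrand as polynomial × e^(−2γx²) and use ∫x^(2j)·e^(−2γx²) dx = (2j−1)!!/(4γ)^j · √(π/(2γ)), odd powers → 0; here √(π/(2γ)) = 1.8015.
State is unnormalized: ∫|φ|² dx = 4.5091, and ∫φ*·V(x)·φ dx = 65.520, so ⟨V⟩ = 65.520 / 4.5091.
⟨V⟩ = 14.530.

14.5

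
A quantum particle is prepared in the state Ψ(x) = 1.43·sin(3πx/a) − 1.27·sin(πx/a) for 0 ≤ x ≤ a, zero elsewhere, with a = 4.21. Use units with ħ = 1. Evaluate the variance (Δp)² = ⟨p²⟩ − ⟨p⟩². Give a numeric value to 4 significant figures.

Compute ⟨p⟩ and ⟨p²⟩ separately; (Δp)² = ⟨p²⟩ − ⟨p⟩².
d²/dx² sin(jπx/a) = −(jπ/a)²·sin(jπx/a); on 0 ≤ x ≤ a, ∫sin²(jπx/a) dx = a/2 and ∫sin(jπx/a)·sin(lπx/a) dx = 0 for j ≠ l, so only diagonal terms survive in ∫|Ψ|² and ∫Ψ·Ψ″; ∫Ψ·Ψ′ dx = [Ψ²/2] between the walls = 0.
Normalization: ∫|Ψ|² dx = 7.6997.
⟨p⟩ = 0.0000 and ⟨p²⟩ = 3.0473.
(Δp)² = 3.0473 − (0.0000)² = 3.0473.

3.047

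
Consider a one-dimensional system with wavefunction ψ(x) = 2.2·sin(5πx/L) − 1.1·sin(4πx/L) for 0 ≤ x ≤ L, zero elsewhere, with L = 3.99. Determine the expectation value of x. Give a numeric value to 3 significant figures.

2.63

⟨x⟩ = ∫ x·|ψ|² dx / ∫|ψ|² dx (integrals over the domain).
On 0 ≤ x ≤ L (j ≠ l): ∫sin²(jπx/L) dx = L/2, ∫sin(jπx/L)·sin(lπx/L) dx = 0; diagonal moments ∫x·sin²(jπx/L) dx = L²/4, ∫x²·sin²(jπx/L) dx = L³·(1/6 − 1/(4j²π²)); cross terms ∫x·sin(jπx/L)·sin(lπx/L) dx = 0 for j + l even and −4jlL²/(π²(j² − l²)²) for j + l odd, ∫x²·sin(jπx/L)·sin(lπx/L) dx = (−1)^(j+l)·4jlL³/(π²(j² − l²)²); higher powers the same way via product-to-sum and parts.
State is unnormalized: ∫|ψ|² dx = 12.070, and ∫ψ*·x·ψ dx = 31.790, so ⟨x⟩ = 31.790 / 12.070.
⟨x⟩ = 2.6338.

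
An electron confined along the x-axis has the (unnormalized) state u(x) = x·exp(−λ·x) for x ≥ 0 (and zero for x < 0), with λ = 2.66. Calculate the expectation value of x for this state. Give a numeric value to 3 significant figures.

⟨x⟩ = ∫ x·|u|² dx / ∫|u|² dx (integrals over the domain).
Every integrand reduces to terms xʲ·e^(−2λx) on [0, ∞); use ∫₀^∞ xʲ·e^(−2λx) dx = j!/(2λ)^(j+1).
State is unnormalized: ∫|u|² dx = 0.013283, and ∫u*·x·u dx = 0.0074904, so ⟨x⟩ = 0.0074904 / 0.013283.
⟨x⟩ = 0.56391.

0.564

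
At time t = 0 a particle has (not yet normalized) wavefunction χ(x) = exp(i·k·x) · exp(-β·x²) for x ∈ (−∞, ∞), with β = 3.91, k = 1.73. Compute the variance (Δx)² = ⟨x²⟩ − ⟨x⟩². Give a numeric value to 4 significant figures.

Compute ⟨x⟩ and ⟨x²⟩ separately, then (Δx)² = ⟨x²⟩ − ⟨x⟩².
Gaussian moments: ∫x^(2j)·e^(−2βx²) dx = (2j−1)!!/(4β)^j · √(π/(2β)), odd powers integrate to 0; here √(π/(2β)) = 0.63383.
Normalization: ∫|χ|² dx = 0.63383.
⟨x⟩ = 0.0000 and ⟨x²⟩ = 0.063939.
(Δx)² = 0.063939 − (0.0000)² = 0.063939.

0.06394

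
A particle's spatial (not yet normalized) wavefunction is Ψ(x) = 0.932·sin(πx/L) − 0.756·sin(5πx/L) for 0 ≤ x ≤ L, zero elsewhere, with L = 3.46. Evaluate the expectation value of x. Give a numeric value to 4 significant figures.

1.730

⟨x⟩ = ∫ x·|Ψ|² dx / ∫|Ψ|² dx (integrals over the domain).
On 0 ≤ x ≤ L (j ≠ l): ∫sin²(jπx/L) dx = L/2, ∫sin(jπx/L)·sin(lπx/L) dx = 0; diagonal moments ∫x·sin²(jπx/L) dx = L²/4, ∫x²·sin²(jπx/L) dx = L³·(1/6 − 1/(4j²π²)); cross terms ∫x·sin(jπx/L)·sin(lπx/L) dx = 0 for j + l even and −4jlL²/(π²(j² − l²)²) for j + l odd, ∫x²·sin(jπx/L)·sin(lπx/L) dx = (−1)^(j+l)·4jlL³/(π²(j² − l²)²); higher powers the same way via product-to-sum and parts.
State is unnormalized: ∫|Ψ|² dx = 2.4915, and ∫Ψ*·x·Ψ dx = 4.3103, so ⟨x⟩ = 4.3103 / 2.4915.
⟨x⟩ = 1.7300.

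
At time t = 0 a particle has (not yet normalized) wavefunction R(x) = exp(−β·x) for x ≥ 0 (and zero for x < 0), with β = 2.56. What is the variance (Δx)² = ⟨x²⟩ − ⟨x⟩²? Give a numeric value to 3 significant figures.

Compute ⟨x⟩ and ⟨x²⟩ separately, then (Δx)² = ⟨x²⟩ − ⟨x⟩².
Every integrand reduces to terms xʲ·e^(−2βx) on [0, ∞); use ∫₀^∞ xʲ·e^(−2βx) dx = j!/(2β)^(j+1).
Normalization: ∫|R|² dx = 0.19531.
⟨x⟩ = 0.19531 and ⟨x²⟩ = 0.076294.
(Δx)² = 0.076294 − (0.19531)² = 0.038147.

0.0381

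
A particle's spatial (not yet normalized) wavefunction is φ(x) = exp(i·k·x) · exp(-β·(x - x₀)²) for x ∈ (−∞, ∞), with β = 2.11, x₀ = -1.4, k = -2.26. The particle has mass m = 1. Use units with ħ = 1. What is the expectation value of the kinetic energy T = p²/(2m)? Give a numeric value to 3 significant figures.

T = −(ħ²/2m) d²/dx², so ⟨T⟩ = −(ħ²/2m) ∫ φ*·φ'' dx / ∫|φ|² dx; with m = 1.
Gaussian moments (u = x − x₀): ∫u^(2j)·e^(−2βu²) du = (2j−1)!!/(4β)^j · √(π/(2β)), odd powers integrate to 0; here √(π/(2β)) = 0.86282. Derivatives: φ′ = (ik − 2βu)·φ, φ″ = ((ik − 2βu)² − 2β)·φ; the odd-in-u pieces drop out.
State is unnormalized: ∫|φ|² dx = 0.86282, and ∫φ*·(−ħ²/2m · φ'') dx = 3.1137, so ⟨T⟩ = 3.1137 / 0.86282.
⟨T⟩ = 3.6088.

3.61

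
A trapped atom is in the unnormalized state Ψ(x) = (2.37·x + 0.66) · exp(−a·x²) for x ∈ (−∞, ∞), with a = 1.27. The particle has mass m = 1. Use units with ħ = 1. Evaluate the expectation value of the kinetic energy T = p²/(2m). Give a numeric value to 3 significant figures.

1.55

T = −(ħ²/2m) d²/dx², so ⟨T⟩ = −(ħ²/2m) ∫ Ψ*·Ψ'' dx / ∫|Ψ|² dx; with m = 1.
Expand each integrand as polynomial × e^(−2ax²) and use ∫x^(2j)·e^(−2ax²) dx = (2j−1)!!/(4a)^j · √(π/(2a)), odd powers → 0; here √(π/(2a)) = 1.1121. Differentiate with the product rule, d/dx e^(−ax²) = −2ax·e^(−ax²).
State is unnormalized: ∫|Ψ|² dx = 1.7141, and ∫Ψ*·(−ħ²/2m · Ψ'') dx = 2.6502, so ⟨T⟩ = 2.6502 / 1.7141.
⟨T⟩ = 1.5461.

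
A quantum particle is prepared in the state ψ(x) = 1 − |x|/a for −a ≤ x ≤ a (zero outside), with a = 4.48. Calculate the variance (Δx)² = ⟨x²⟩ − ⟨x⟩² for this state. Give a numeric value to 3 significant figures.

Compute ⟨x⟩ and ⟨x²⟩ separately, then (Δx)² = ⟨x²⟩ − ⟨x⟩².
ψ is even, so ∫ over [−a, a] = 2∫₀ᵃ with ψ = 1 − x/a there: ∫₀ᵃ (1 − x/a)² dx = a/3, ∫₀ᵃ x²(1 − x/a)² dx = a³/30, ∫₀ᵃ x⁴(1 − x/a)² dx = a⁵/105.
Normalization: ∫|ψ|² dx = 2.9867.
⟨x⟩ = 0.0000 and ⟨x²⟩ = 2.0070.
(Δx)² = 2.0070 − (0.0000)² = 2.0070.

2.01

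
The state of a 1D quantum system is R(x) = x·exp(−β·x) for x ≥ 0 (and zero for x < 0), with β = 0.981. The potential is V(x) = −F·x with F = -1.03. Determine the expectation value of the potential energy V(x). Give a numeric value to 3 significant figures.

1.57

⟨V⟩ = ∫ V(x)·|R|² dx / ∫|R|² dx.
Every integrand reduces to terms xʲ·e^(−2βx) on [0, ∞); use ∫₀^∞ xʲ·e^(−2βx) dx = j!/(2β)^(j+1).
State is unnormalized: ∫|R|² dx = 0.26481, and ∫R*·V(x)·R dx = 0.41705, so ⟨V⟩ = 0.41705 / 0.26481.
⟨V⟩ = 1.5749.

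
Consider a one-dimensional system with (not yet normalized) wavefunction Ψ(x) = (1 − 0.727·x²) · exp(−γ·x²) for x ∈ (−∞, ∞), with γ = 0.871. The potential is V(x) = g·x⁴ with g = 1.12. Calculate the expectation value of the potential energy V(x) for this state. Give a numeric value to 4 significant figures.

0.1697

⟨V⟩ = ∫ V(x)·|Ψ|² dx / ∫|Ψ|² dx.
Expand each integrand as polynomial × e^(−2γx²) and use ∫x^(2j)·e^(−2γx²) dx = (2j−1)!!/(4γ)^j · √(π/(2γ)), odd powers → 0; here √(π/(2γ)) = 1.3429.
State is unnormalized: ∫|Ψ|² dx = 0.95789, and ∫Ψ*·V(x)·Ψ dx = 0.16256, so ⟨V⟩ = 0.16256 / 0.95789.
⟨V⟩ = 0.16971.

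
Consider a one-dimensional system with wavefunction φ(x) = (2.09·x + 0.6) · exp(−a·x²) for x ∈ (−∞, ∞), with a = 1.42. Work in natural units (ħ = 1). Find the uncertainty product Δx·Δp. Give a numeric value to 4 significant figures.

0.9392

Δx = √(⟨x²⟩−⟨x⟩²), Δp = √(⟨p²⟩−⟨p⟩²).
Expand each integrand as polynomial × e^(−2ax²) and use ∫x^(2j)·e^(−2ax²) dx = (2j−1)!!/(4a)^j · √(π/(2a)), odd powers → 0; here √(π/(2a)) = 1.0518. Differentiate with the product rule, d/dx e^(−ax²) = −2ax·e^(−ax²).
Normalization: ∫|φ|² dx = 1.1875.
⟨x⟩ = 0.39109, ⟨x²⟩ = 0.41590 ⇒ Δx = 0.51278.
⟨p⟩ = 0.0000, ⟨p²⟩ = 3.3544 ⇒ Δp = 1.8315.
Δx·Δp = 0.93917.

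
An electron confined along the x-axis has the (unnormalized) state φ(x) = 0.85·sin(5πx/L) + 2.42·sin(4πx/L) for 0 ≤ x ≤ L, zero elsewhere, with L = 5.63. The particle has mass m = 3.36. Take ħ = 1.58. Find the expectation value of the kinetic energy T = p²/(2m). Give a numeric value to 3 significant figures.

T = −(ħ²/2m) d²/dx², so ⟨T⟩ = −(ħ²/2m) ∫ φ*·φ'' dx / ∫|φ|² dx; with m = 3.36.
d²/dx² sin(jπx/L) = −(jπ/L)²·sin(jπx/L); on 0 ≤ x ≤ L, ∫sin²(jπx/L) dx = L/2 and ∫sin(jπx/L)·sin(lπx/L) dx = 0 for j ≠ l, so only diagonal terms survive in ∫|φ|² and ∫φ·φ″; ∫φ·φ′ dx = [φ²/2] between the walls = 0.
State is unnormalized: ∫|φ|² dx = 18.520, and ∫φ*·(−ħ²/2m · φ'') dx = 36.392, so ⟨T⟩ = 36.392 / 18.520.
⟨T⟩ = 1.9651.

1.97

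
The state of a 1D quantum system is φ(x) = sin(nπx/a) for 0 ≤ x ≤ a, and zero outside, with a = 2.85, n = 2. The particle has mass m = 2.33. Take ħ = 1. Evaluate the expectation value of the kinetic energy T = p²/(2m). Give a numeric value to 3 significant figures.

T = −(ħ²/2m) d²/dx², so ⟨T⟩ = −(ħ²/2m) ∫ φ*·φ'' dx / ∫|φ|² dx; with m = 2.33.
d/dx sin(nπx/a) = (nπ/a)·cos(nπx/a) and d²/dx² sin(nπx/a) = −(nπ/a)²·sin(nπx/a); on 0 ≤ x ≤ a, ∫sin²(nπx/a) dx = a/2 and ∫sin(nπx/a)·cos(nπx/a) dx = 0.
State is unnormalized: ∫|φ|² dx = 1.4250, and ∫φ*·(−ħ²/2m · φ'') dx = 1.4863, so ⟨T⟩ = 1.4863 / 1.4250.
⟨T⟩ = 1.0430.

1.04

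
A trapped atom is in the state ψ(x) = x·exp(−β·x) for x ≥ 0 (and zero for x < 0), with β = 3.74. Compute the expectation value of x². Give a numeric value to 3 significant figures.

⟨x²⟩ = ∫ x²·|ψ|² dx / ∫|ψ|² dx (integrals over the domain).
Every integrand reduces to terms xʲ·e^(−2βx) on [0, ∞); use ∫₀^∞ xʲ·e^(−2βx) dx = j!/(2β)^(j+1).
State is unnormalized: ∫|ψ|² dx = 0.0047789, and ∫ψ*·x²·ψ dx = 0.0010250, so ⟨x²⟩ = 0.0010250 / 0.0047789.
⟨x²⟩ = 0.21448.

0.214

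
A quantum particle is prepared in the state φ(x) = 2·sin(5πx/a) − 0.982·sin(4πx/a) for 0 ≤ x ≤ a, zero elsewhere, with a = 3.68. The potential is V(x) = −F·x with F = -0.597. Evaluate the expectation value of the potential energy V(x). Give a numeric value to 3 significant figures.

1.45

⟨V⟩ = ∫ V(x)·|φ|² dx / ∫|φ|² dx.
On 0 ≤ x ≤ a (j ≠ l): ∫sin²(jπx/a) dx = a/2, ∫sin(jπx/a)·sin(lπx/a) dx = 0; diagonal moments ∫x·sin²(jπx/a) dx = a²/4, ∫x²·sin²(jπx/a) dx = a³·(1/6 − 1/(4j²π²)); cross terms ∫x·sin(jπx/a)·sin(lπx/a) dx = 0 for j + l even and −4jla²/(π²(j² − l²)²) for j + l odd, ∫x²·sin(jπx/a)·sin(lπx/a) dx = (−1)^(j+l)·4jla³/(π²(j² − l²)²); higher powers the same way via product-to-sum and parts.
State is unnormalized: ∫|φ|² dx = 9.1344, and ∫φ*·V(x)·φ dx = 13.212, so ⟨V⟩ = 13.212 / 9.1344.
⟨V⟩ = 1.4464.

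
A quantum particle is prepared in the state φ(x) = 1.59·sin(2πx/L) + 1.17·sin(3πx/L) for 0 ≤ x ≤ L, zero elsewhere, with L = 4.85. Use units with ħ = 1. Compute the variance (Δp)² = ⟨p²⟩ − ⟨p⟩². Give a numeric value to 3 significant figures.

2.42

Compute ⟨p⟩ and ⟨p²⟩ separately; (Δp)² = ⟨p²⟩ − ⟨p⟩².
d²/dx² sin(jπx/L) = −(jπ/L)²·sin(jπx/L); on 0 ≤ x ≤ L, ∫sin²(jπx/L) dx = L/2 and ∫sin(jπx/L)·sin(lπx/L) dx = 0 for j ≠ l, so only diagonal terms survive in ∫|φ|² and ∫φ·φ″; ∫φ·φ′ dx = [φ²/2] between the walls = 0.
Normalization: ∫|φ|² dx = 9.4502.
⟨p⟩ = 0.0000 and ⟨p²⟩ = 2.4153.
(Δp)² = 2.4153 − (0.0000)² = 2.4153.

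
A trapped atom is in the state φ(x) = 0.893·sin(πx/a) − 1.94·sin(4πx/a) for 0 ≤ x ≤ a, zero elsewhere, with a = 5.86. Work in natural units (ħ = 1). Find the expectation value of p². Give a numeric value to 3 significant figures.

3.84

p² φ = −ħ² d²φ/dx²; ⟨p²⟩ = −ħ² ∫ φ*·φ'' dx / ∫|φ|² dx.
d²/dx² sin(jπx/a) = −(jπ/a)²·sin(jπx/a); on 0 ≤ x ≤ a, ∫sin²(jπx/a) dx = a/2 and ∫sin(jπx/a)·sin(lπx/a) dx = 0 for j ≠ l, so only diagonal terms survive in ∫|φ|² and ∫φ·φ″; ∫φ·φ′ dx = [φ²/2] between the walls = 0.
State is unnormalized: ∫|φ|² dx = 13.364, and ∫φ*·(−ħ² φ'') dx = 51.382, so ⟨p²⟩ = 51.382 / 13.364.
⟨p²⟩ = 3.8448.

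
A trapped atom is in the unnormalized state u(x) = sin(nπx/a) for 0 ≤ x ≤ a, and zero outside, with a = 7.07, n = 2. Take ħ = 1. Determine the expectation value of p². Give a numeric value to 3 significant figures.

0.790

p² u = −ħ² d²u/dx²; ⟨p²⟩ = −ħ² ∫ u*·u'' dx / ∫|u|² dx.
d/dx sin(nπx/a) = (nπ/a)·cos(nπx/a) and d²/dx² sin(nπx/a) = −(nπ/a)²·sin(nπx/a); on 0 ≤ x ≤ a, ∫sin²(nπx/a) dx = a/2 and ∫sin(nπx/a)·cos(nπx/a) dx = 0.
State is unnormalized: ∫|u|² dx = 3.5350, and ∫u*·(−ħ² u'') dx = 2.7920, so ⟨p²⟩ = 2.7920 / 3.5350.
⟨p²⟩ = 0.78981.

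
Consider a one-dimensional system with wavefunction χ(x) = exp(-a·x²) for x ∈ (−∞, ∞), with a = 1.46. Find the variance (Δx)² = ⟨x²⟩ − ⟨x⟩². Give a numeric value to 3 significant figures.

Compute ⟨x⟩ and ⟨x²⟩ separately, then (Δx)² = ⟨x²⟩ − ⟨x⟩².
Gaussian moments: ∫x^(2j)·e^(−2ax²) dx = (2j−1)!!/(4a)^j · √(π/(2a)), odd powers integrate to 0; here √(π/(2a)) = 1.0373.
Normalization: ∫|χ|² dx = 1.0373.
⟨x⟩ = 0.0000 and ⟨x²⟩ = 0.17123.
(Δx)² = 0.17123 − (0.0000)² = 0.17123.

0.171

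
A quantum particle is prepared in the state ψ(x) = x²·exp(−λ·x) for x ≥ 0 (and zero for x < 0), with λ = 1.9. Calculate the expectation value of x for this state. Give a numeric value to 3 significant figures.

1.32

⟨x⟩ = ∫ x·|ψ|² dx / ∫|ψ|² dx (integrals over the domain).
Every integrand reduces to terms xʲ·e^(−2λx) on [0, ∞); use ∫₀^∞ xʲ·e^(−2λx) dx = j!/(2λ)^(j+1).
State is unnormalized: ∫|ψ|² dx = 0.030290, and ∫ψ*·x·ψ dx = 0.039855, so ⟨x⟩ = 0.039855 / 0.030290.
⟨x⟩ = 1.3158.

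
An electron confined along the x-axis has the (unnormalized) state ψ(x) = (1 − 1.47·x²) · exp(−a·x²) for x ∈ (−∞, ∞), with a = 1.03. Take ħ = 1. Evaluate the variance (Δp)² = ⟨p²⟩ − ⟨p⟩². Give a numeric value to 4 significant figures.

4.014

Compute ⟨p⟩ and ⟨p²⟩ separately; (Δp)² = ⟨p²⟩ − ⟨p⟩².
Expand each integrand as polynomial × e^(−2ax²) and use ∫x^(2j)·e^(−2ax²) dx = (2j−1)!!/(4a)^j · √(π/(2a)), odd powers → 0; here √(π/(2a)) = 1.2349. Differentiate with the product rule, d/dx e^(−ax²) = −2ax·e^(−ax²).
Normalization: ∫|ψ|² dx = 0.82532.
⟨p⟩ = 0.0000 and ⟨p²⟩ = 4.0143.
(Δp)² = 4.0143 − (0.0000)² = 4.0143.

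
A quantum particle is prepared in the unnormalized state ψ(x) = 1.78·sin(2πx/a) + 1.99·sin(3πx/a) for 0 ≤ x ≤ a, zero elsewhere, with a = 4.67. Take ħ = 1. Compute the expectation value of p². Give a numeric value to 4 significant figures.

3.067

p² ψ = −ħ² d²ψ/dx²; ⟨p²⟩ = −ħ² ∫ ψ*·ψ'' dx / ∫|ψ|² dx.
d²/dx² sin(jπx/a) = −(jπ/a)²·sin(jπx/a); on 0 ≤ x ≤ a, ∫sin²(jπx/a) dx = a/2 and ∫sin(jπx/a)·sin(lπx/a) dx = 0 for j ≠ l, so only diagonal terms survive in ∫|ψ|² and ∫ψ·ψ″; ∫ψ·ψ′ dx = [ψ²/2] between the walls = 0.
State is unnormalized: ∫|ψ|² dx = 16.645, and ∫ψ*·(−ħ² ψ'') dx = 51.054, so ⟨p²⟩ = 51.054 / 16.645.
⟨p²⟩ = 3.0672.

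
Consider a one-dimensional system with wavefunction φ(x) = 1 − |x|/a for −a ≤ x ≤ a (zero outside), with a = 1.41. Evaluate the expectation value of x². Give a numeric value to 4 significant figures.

⟨x²⟩ = ∫ x²·|φ|² dx / ∫|φ|² dx (integrals over the domain).
φ is even, so ∫ over [−a, a] = 2∫₀ᵃ with φ = 1 − x/a there: ∫₀ᵃ (1 − x/a)² dx = a/3, ∫₀ᵃ x²(1 − x/a)² dx = a³/30, ∫₀ᵃ x⁴(1 − x/a)² dx = a⁵/105.
State is unnormalized: ∫|φ|² dx = 0.94000, and ∫φ*·x²·φ dx = 0.18688, so ⟨x²⟩ = 0.18688 / 0.94000.
⟨x²⟩ = 0.19881.

0.1988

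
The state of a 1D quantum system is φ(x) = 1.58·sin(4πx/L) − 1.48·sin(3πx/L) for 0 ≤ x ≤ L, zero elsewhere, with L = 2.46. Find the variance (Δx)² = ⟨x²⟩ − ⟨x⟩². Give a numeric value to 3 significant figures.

0.241

Compute ⟨x⟩ and ⟨x²⟩ separately, then (Δx)² = ⟨x²⟩ − ⟨x⟩².
On 0 ≤ x ≤ L (j ≠ l): ∫sin²(jπx/L) dx = L/2, ∫sin(jπx/L)·sin(lπx/L) dx = 0; diagonal moments ∫x·sin²(jπx/L) dx = L²/4, ∫x²·sin²(jπx/L) dx = L³·(1/6 − 1/(4j²π²)); cross terms ∫x·sin(jπx/L)·sin(lπx/L) dx = 0 for j + l even and −4jlL²/(π²(j² − l²)²) for j + l odd, ∫x²·sin(jπx/L)·sin(lπx/L) dx = (−1)^(j+l)·4jlL³/(π²(j² − l²)²); higher powers the same way via product-to-sum and parts.
Normalization: ∫|φ|² dx = 5.7648.
⟨x⟩ = 1.7173 and ⟨x²⟩ = 3.1898.
(Δx)² = 3.1898 − (1.7173)² = 0.24073.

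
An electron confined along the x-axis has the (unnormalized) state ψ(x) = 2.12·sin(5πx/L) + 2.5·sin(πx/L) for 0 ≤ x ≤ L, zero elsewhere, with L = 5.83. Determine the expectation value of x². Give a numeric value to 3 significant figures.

⟨x²⟩ = ∫ x²·|ψ|² dx / ∫|ψ|² dx (integrals over the domain).
On 0 ≤ x ≤ L (j ≠ l): ∫sin²(jπx/L) dx = L/2, ∫sin(jπx/L)·sin(lπx/L) dx = 0; diagonal moments ∫x·sin²(jπx/L) dx = L²/4, ∫x²·sin²(jπx/L) dx = L³·(1/6 − 1/(4j²π²)); cross terms ∫x·sin(jπx/L)·sin(lπx/L) dx = 0 for j + l even and −4jlL²/(π²(j² − l²)²) for j + l odd, ∫x²·sin(jπx/L)·sin(lπx/L) dx = (−1)^(j+l)·4jlL³/(π²(j² − l²)²); higher powers the same way via product-to-sum and parts.
State is unnormalized: ∫|ψ|² dx = 31.320, and ∫ψ*·x²·ψ dx = 329.96, so ⟨x²⟩ = 329.96 / 31.320.
⟨x²⟩ = 10.535.

10.5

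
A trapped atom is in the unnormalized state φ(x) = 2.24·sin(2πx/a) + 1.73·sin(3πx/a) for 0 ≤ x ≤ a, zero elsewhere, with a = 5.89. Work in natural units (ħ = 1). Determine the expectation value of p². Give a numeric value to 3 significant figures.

p² φ = −ħ² d²φ/dx²; ⟨p²⟩ = −ħ² ∫ φ*·φ'' dx / ∫|φ|² dx.
d²/dx² sin(jπx/a) = −(jπ/a)²·sin(jπx/a); on 0 ≤ x ≤ a, ∫sin²(jπx/a) dx = a/2 and ∫sin(jπx/a)·sin(lπx/a) dx = 0 for j ≠ l, so only diagonal terms survive in ∫|φ|² and ∫φ·φ″; ∫φ·φ′ dx = [φ²/2] between the walls = 0.
State is unnormalized: ∫|φ|² dx = 23.591, and ∫φ*·(−ħ² φ'') dx = 39.383, so ⟨p²⟩ = 39.383 / 23.591.
⟨p²⟩ = 1.6694.

1.67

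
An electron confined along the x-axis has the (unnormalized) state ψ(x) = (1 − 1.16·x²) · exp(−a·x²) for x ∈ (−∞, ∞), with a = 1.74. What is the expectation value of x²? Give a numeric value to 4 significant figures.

⟨x²⟩ = ∫ x²·|ψ|² dx / ∫|ψ|² dx (integrals over the domain).
Expand each integrand as polynomial × e^(−2ax²) and use ∫x^(2j)·e^(−2ax²) dx = (2j−1)!!/(4a)^j · √(π/(2a)), odd powers → 0; here √(π/(2a)) = 0.95013.
State is unnormalized: ∫|ψ|² dx = 0.71260, and ∫ψ*·x²·ψ dx = 0.056881, so ⟨x²⟩ = 0.056881 / 0.71260.
⟨x²⟩ = 0.079821.

0.07982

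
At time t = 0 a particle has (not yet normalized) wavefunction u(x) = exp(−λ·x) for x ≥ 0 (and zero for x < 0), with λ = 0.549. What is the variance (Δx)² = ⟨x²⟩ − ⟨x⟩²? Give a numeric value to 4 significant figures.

0.8295

Compute ⟨x⟩ and ⟨x²⟩ separately, then (Δx)² = ⟨x²⟩ − ⟨x⟩².
Every integrand reduces to terms xʲ·e^(−2λx) on [0, ∞); use ∫₀^∞ xʲ·e^(−2λx) dx = j!/(2λ)^(j+1).
Normalization: ∫|u|² dx = 0.91075.
⟨x⟩ = 0.91075 and ⟨x²⟩ = 1.6589.
(Δx)² = 1.6589 − (0.91075)² = 0.82946.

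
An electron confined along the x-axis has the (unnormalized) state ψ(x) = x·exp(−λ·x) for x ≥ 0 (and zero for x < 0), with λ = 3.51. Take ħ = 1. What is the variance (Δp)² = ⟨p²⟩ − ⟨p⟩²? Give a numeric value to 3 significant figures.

Compute ⟨p⟩ and ⟨p²⟩ separately; (Δp)² = ⟨p²⟩ − ⟨p⟩².
Differentiate x·exp(−λ·x) with the product rule; every integrand then reduces to terms xʲ·e^(−2λx) on [0, ∞), with ∫₀^∞ xʲ·e^(−2λx) dx = j!/(2λ)^(j+1).
Normalization: ∫|ψ|² dx = 0.0057812.
⟨p⟩ = 0.0000 and ⟨p²⟩ = 12.320.
(Δp)² = 12.320 − (0.0000)² = 12.320.

12.3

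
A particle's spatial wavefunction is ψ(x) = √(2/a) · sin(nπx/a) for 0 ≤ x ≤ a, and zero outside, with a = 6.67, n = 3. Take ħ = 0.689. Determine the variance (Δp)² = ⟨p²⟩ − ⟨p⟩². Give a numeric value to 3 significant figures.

Compute ⟨p⟩ and ⟨p²⟩ separately; (Δp)² = ⟨p²⟩ − ⟨p⟩².
d/dx sin(nπx/a) = (nπ/a)·cos(nπx/a) and d²/dx² sin(nπx/a) = −(nπ/a)²·sin(nπx/a); on 0 ≤ x ≤ a, ∫sin²(nπx/a) dx = a/2 and ∫sin(nπx/a)·cos(nπx/a) dx = 0.
⟨p⟩ = 0.0000 and ⟨p²⟩ = 0.94783.
(Δp)² = 0.94783 − (0.0000)² = 0.94783.

0.948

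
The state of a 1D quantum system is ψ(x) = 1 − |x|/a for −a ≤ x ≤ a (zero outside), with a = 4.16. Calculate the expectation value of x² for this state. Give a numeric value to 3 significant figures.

⟨x²⟩ = ∫ x²·|ψ|² dx / ∫|ψ|² dx (integrals over the domain).
ψ is even, so ∫ over [−a, a] = 2∫₀ᵃ with ψ = 1 − x/a there: ∫₀ᵃ (1 − x/a)² dx = a/3, ∫₀ᵃ x²(1 − x/a)² dx = a³/30, ∫₀ᵃ x⁴(1 − x/a)² dx = a⁵/105.
State is unnormalized: ∫|ψ|² dx = 2.7733, and ∫ψ*·x²·ψ dx = 4.7994, so ⟨x²⟩ = 4.7994 / 2.7733.
⟨x²⟩ = 1.7306.

1.73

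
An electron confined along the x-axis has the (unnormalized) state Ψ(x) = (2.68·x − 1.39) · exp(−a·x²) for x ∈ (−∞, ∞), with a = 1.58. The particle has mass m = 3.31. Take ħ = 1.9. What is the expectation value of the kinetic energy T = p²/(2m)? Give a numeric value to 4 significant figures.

1.500

T = −(ħ²/2m) d²/dx², so ⟨T⟩ = −(ħ²/2m) ∫ Ψ*·Ψ'' dx / ∫|Ψ|² dx; with m = 3.31.
Expand each integrand as polynomial × e^(−2ax²) and use ∫x^(2j)·e^(−2ax²) dx = (2j−1)!!/(4a)^j · √(π/(2a)), odd powers → 0; here √(π/(2a)) = 0.99708. Differentiate with the product rule, d/dx e^(−ax²) = −2ax·e^(−ax²).
State is unnormalized: ∫|Ψ|² dx = 3.0596, and ∫Ψ*·(−ħ²/2m · Ψ'') dx = 4.5888, so ⟨T⟩ = 4.5888 / 3.0596.
⟨T⟩ = 1.4998.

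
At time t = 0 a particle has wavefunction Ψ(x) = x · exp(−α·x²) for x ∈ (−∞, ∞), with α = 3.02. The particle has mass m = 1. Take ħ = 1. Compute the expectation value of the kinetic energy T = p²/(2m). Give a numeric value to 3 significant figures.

4.53

T = −(ħ²/2m) d²/dx², so ⟨T⟩ = −(ħ²/2m) ∫ Ψ*·Ψ'' dx / ∫|Ψ|² dx; with m = 1.
Expand each integrand as polynomial × e^(−2αx²) and use ∫x^(2j)·e^(−2αx²) dx = (2j−1)!!/(4α)^j · √(π/(2α)), odd powers → 0; here √(π/(2α)) = 0.72120. Differentiate with the product rule, d/dx e^(−αx²) = −2αx·e^(−αx²).
State is unnormalized: ∫|Ψ|² dx = 0.059702, and ∫Ψ*·(−ħ²/2m · Ψ'') dx = 0.27045, so ⟨T⟩ = 0.27045 / 0.059702.
⟨T⟩ = 4.5300.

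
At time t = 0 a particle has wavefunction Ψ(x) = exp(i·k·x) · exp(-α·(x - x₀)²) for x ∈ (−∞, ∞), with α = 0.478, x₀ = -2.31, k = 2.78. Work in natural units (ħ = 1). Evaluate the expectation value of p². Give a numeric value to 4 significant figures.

p² Ψ = −ħ² d²Ψ/dx²; ⟨p²⟩ = −ħ² ∫ Ψ*·Ψ'' dx / ∫|Ψ|² dx.
Gaussian moments (u = x − x₀): ∫u^(2j)·e^(−2αu²) du = (2j−1)!!/(4α)^j · √(π/(2α)), odd powers integrate to 0; here √(π/(2α)) = 1.8128. Derivatives: Ψ′ = (ik − 2αu)·Ψ, Ψ″ = ((ik − 2αu)² − 2α)·Ψ; the odd-in-u pieces drop out.
State is unnormalized: ∫|Ψ|² dx = 1.8128, and ∫Ψ*·(−ħ² Ψ'') dx = 14.876, so ⟨p²⟩ = 14.876 / 1.8128.
⟨p²⟩ = 8.2064.

8.206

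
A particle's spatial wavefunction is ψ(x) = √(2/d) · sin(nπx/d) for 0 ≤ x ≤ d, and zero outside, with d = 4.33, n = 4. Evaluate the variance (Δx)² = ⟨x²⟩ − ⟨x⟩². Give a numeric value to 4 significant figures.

1.503

Compute ⟨x⟩ and ⟨x²⟩ separately, then (Δx)² = ⟨x²⟩ − ⟨x⟩².
With sin²θ = (1 − cos2θ)/2 on 0 ≤ x ≤ d: ∫sin²(nπx/d) dx = d/2, ∫x·sin²(nπx/d) dx = d²/4, ∫x²·sin²(nπx/d) dx = d³·(1/6 − 1/(4n²π²)); higher powers xᵏ the same way, integrating xᵏ·cos(2nπx/d) by parts.
⟨x⟩ = 2.1650 and ⟨x²⟩ = 6.1903.
(Δx)² = 6.1903 − (2.1650)² = 1.5030.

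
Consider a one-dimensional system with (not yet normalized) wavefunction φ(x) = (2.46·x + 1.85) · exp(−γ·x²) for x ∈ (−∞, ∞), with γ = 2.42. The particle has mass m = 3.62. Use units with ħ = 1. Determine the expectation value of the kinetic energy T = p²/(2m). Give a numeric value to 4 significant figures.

0.4375

T = −(ħ²/2m) d²/dx², so ⟨T⟩ = −(ħ²/2m) ∫ φ*·φ'' dx / ∫|φ|² dx; with m = 3.62.
Expand each integrand as polynomial × e^(−2γx²) and use ∫x^(2j)·e^(−2γx²) dx = (2j−1)!!/(4γ)^j · √(π/(2γ)), odd powers → 0; here √(π/(2γ)) = 0.80566. Differentiate with the product rule, d/dx e^(−γx²) = −2γx·e^(−γx²).
State is unnormalized: ∫|φ|² dx = 3.2610, and ∫φ*·(−ħ²/2m · φ'') dx = 1.4267, so ⟨T⟩ = 1.4267 / 3.2610.
⟨T⟩ = 0.43751.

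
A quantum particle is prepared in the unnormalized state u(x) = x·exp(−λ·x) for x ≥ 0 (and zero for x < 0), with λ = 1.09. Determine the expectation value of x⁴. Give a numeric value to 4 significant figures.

15.94

⟨x⁴⟩ = ∫ x⁴·|u|² dx / ∫|u|² dx (integrals over the domain).
Every integrand reduces to terms xʲ·e^(−2λx) on [0, ∞); use ∫₀^∞ xʲ·e^(−2λx) dx = j!/(2λ)^(j+1).
State is unnormalized: ∫|u|² dx = 0.19305, and ∫u*·x⁴·u dx = 3.0771, so ⟨x⁴⟩ = 3.0771 / 0.19305.
⟨x⁴⟩ = 15.940.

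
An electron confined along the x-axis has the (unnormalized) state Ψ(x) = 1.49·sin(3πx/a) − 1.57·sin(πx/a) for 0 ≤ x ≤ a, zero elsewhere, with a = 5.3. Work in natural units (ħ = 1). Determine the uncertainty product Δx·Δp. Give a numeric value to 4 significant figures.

Δx = √(⟨x²⟩−⟨x⟩²), Δp = √(⟨p²⟩−⟨p⟩²).
On 0 ≤ x ≤ a (j ≠ l): ∫sin²(jπx/a) dx = a/2, ∫sin(jπx/a)·sin(lπx/a) dx = 0; diagonal moments ∫x·sin²(jπx/a) dx = a²/4, ∫x²·sin²(jπx/a) dx = a³·(1/6 − 1/(4j²π²)); cross terms ∫x·sin(jπx/a)·sin(lπx/a) dx = 0 for j + l even and −4jla²/(π²(j² − l²)²) for j + l odd, ∫x²·sin(jπx/a)·sin(lπx/a) dx = (−1)^(j+l)·4jla³/(π²(j² − l²)²); higher powers the same way via product-to-sum and parts. d²/dx² sin(jπx/a) = −(jπ/a)²·sin(jπx/a); on 0 ≤ x ≤ a, ∫sin²(jπx/a) dx = a/2 and ∫sin(jπx/a)·sin(lπx/a) dx = 0 for j ≠ l, so only diagonal terms survive in ∫|Ψ|² and ∫Ψ·Ψ″; ∫Ψ·Ψ′ dx = [Ψ²/2] between the walls = 0.
Normalization: ∫|Ψ|² dx = 12.415.
⟨x⟩ = 2.6500, ⟨x²⟩ = 7.4739 ⇒ Δx = 0.67184.
⟨p⟩ = 0.0000, ⟨p²⟩ = 1.6833 ⇒ Δp = 1.2974.
Δx·Δp = 0.87167.

0.8717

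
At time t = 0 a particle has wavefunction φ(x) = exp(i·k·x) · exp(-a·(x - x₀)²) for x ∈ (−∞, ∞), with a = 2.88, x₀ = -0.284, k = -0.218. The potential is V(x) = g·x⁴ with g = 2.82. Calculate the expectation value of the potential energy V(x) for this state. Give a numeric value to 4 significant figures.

0.2006

⟨V⟩ = ∫ V(x)·|φ|² dx / ∫|φ|² dx.
Gaussian moments (u = x − x₀): ∫u^(2j)·e^(−2au²) du = (2j−1)!!/(4a)^j · √(π/(2a)), odd powers integrate to 0; here √(π/(2a)) = 0.73852.
State is unnormalized: ∫|φ|² dx = 0.73852, and ∫φ*·V(x)·φ dx = 0.14812, so ⟨V⟩ = 0.14812 / 0.73852.
⟨V⟩ = 0.20056.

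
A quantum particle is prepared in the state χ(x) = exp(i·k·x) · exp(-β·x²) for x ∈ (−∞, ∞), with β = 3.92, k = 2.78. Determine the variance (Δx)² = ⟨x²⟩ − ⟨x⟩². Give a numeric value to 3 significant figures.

0.0638

Compute ⟨x⟩ and ⟨x²⟩ separately, then (Δx)² = ⟨x²⟩ − ⟨x⟩².
Gaussian moments: ∫x^(2j)·e^(−2βx²) dx = (2j−1)!!/(4β)^j · √(π/(2β)), odd powers integrate to 0; here √(π/(2β)) = 0.63302.
Normalization: ∫|χ|² dx = 0.63302.
⟨x⟩ = 0.0000 and ⟨x²⟩ = 0.063776.
(Δx)² = 0.063776 − (0.0000)² = 0.063776.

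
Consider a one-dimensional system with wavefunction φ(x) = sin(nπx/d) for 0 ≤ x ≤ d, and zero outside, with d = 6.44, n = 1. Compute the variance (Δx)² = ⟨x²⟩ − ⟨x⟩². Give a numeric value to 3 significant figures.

Compute ⟨x⟩ and ⟨x²⟩ separately, then (Δx)² = ⟨x²⟩ − ⟨x⟩².
With sin²θ = (1 − cos2θ)/2 on 0 ≤ x ≤ d: ∫sin²(nπx/d) dx = d/2, ∫x·sin²(nπx/d) dx = d²/4, ∫x²·sin²(nπx/d) dx = d³·(1/6 − 1/(4n²π²)); higher powers xᵏ the same way, integrating xᵏ·cos(2nπx/d) by parts.
Normalization: ∫|φ|² dx = 3.2200.
⟨x⟩ = 3.2200 and ⟨x²⟩ = 11.723.
(Δx)² = 11.723 − (3.2200)² = 1.3551.

1.36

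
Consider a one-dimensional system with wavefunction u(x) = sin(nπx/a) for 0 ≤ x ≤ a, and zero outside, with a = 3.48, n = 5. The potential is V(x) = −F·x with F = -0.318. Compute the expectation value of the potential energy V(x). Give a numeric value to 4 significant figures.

⟨V⟩ = ∫ V(x)·|u|² dx / ∫|u|² dx.
With sin²θ = (1 − cos2θ)/2 on 0 ≤ x ≤ a: ∫sin²(nπx/a) dx = a/2, ∫x·sin²(nπx/a) dx = a²/4, ∫x²·sin²(nπx/a) dx = a³·(1/6 − 1/(4n²π²)); higher powers xᵏ the same way, integrating xᵏ·cos(2nπx/a) by parts.
State is unnormalized: ∫|u|² dx = 1.7400, and ∫u*·V(x)·u dx = 0.96278, so ⟨V⟩ = 0.96278 / 1.7400.
⟨V⟩ = 0.55332.

0.5533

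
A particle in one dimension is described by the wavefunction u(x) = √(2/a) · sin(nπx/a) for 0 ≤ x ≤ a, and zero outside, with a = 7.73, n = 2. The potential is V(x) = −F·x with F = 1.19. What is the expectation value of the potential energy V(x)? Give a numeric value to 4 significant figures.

⟨V⟩ = ∫ V(x)·|u|² dx.
With sin²θ = (1 − cos2θ)/2 on 0 ≤ x ≤ a: ∫sin²(nπx/a) dx = a/2, ∫x·sin²(nπx/a) dx = a²/4, ∫x²·sin²(nπx/a) dx = a³·(1/6 − 1/(4n²π²)); higher powers xᵏ the same way, integrating xᵏ·cos(2nπx/a) by parts.
⟨V⟩ = -4.5994.

-4.599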